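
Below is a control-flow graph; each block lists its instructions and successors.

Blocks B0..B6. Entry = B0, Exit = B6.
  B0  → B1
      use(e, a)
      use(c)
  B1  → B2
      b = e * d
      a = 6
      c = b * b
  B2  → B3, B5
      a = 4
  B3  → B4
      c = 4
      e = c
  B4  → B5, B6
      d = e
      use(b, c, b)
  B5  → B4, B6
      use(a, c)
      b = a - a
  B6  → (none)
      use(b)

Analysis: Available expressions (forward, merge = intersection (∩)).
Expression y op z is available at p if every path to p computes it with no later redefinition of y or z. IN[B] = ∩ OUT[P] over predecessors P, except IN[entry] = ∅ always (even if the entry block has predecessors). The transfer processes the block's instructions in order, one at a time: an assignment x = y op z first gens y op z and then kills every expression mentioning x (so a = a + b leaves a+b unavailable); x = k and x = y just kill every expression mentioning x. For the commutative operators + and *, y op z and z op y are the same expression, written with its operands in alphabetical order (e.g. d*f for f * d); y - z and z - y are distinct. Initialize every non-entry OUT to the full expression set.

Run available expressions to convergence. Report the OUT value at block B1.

Per-block solution:
  B0:   IN={}   OUT={}
  B1:   IN={}   OUT={b*b, d*e}
  B2:   IN={b*b, d*e}   OUT={b*b, d*e}
  B3:   IN={b*b, d*e}   OUT={b*b}
  B4:   IN={}   OUT={}
  B5:   IN={}   OUT={a-a}
  B6:   IN={}   OUT={}

Merge at B1: IN[B1] = OUT[B0] = {}
Applying B1's transfer function to that IN value gives OUT[B1] (row B1 above).

Answer: {b*b, d*e}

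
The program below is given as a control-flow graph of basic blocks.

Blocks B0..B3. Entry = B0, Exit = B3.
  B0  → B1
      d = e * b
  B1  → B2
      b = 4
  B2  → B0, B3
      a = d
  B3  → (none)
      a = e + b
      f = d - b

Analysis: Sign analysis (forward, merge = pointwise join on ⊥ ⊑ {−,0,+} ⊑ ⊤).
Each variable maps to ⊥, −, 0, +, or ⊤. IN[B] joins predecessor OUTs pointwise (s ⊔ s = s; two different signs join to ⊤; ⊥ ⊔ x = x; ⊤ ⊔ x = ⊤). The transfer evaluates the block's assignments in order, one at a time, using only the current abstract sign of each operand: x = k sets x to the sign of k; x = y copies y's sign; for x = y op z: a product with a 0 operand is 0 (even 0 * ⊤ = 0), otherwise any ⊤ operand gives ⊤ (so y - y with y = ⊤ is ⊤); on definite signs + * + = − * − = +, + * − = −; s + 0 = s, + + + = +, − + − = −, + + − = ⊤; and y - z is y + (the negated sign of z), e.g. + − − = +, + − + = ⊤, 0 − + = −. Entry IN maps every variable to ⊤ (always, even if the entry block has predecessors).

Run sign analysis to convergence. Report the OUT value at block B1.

Converged values:
  B0:   IN=(all ⊤)   OUT=(all ⊤)
  B1:   IN=(all ⊤)   OUT={b:+; rest ⊤}
  B2:   IN={b:+; rest ⊤}   OUT={b:+; rest ⊤}
  B3:   IN={b:+; rest ⊤}   OUT={b:+; rest ⊤}

Merge at B1: IN[B1] = OUT[B0] = {a: ⊤, b: ⊤, c: ⊤, d: ⊤, e: ⊤, f: ⊤}
Applying B1's transfer function to that IN value gives OUT[B1] (row B1 above).

Answer: {a: ⊤, b: +, c: ⊤, d: ⊤, e: ⊤, f: ⊤}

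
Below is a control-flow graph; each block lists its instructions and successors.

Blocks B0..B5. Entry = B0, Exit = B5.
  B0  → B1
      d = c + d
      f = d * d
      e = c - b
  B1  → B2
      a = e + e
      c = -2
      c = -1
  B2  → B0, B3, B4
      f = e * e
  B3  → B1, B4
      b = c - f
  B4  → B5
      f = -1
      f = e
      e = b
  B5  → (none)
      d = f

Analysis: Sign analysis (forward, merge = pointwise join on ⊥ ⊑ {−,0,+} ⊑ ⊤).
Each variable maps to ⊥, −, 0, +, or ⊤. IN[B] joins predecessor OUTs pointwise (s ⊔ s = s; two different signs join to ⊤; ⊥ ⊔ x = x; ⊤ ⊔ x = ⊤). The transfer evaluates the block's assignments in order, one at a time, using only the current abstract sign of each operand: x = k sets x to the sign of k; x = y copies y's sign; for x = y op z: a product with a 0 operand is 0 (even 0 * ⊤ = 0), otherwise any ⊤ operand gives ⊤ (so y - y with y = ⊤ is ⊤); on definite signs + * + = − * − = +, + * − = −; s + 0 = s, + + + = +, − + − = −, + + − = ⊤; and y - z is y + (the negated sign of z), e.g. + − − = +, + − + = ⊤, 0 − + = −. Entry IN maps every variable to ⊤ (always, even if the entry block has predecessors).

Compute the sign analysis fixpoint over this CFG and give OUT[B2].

Answer: {a: ⊤, b: ⊤, c: -, d: ⊤, e: ⊤, f: ⊤}

Working:
Fixpoint table:
  B0:   IN=(all ⊤)   OUT=(all ⊤)
  B1:   IN=(all ⊤)   OUT={c:-; rest ⊤}
  B2:   IN={c:-; rest ⊤}   OUT={c:-; rest ⊤}
  B3:   IN={c:-; rest ⊤}   OUT={c:-; rest ⊤}
  B4:   IN={c:-; rest ⊤}   OUT={c:-; rest ⊤}
  B5:   IN={c:-; rest ⊤}   OUT={c:-; rest ⊤}

Merge at B2: IN[B2] = OUT[B1] = {a: ⊤, b: ⊤, c: -, d: ⊤, e: ⊤, f: ⊤}
Applying B2's transfer function to that IN value gives OUT[B2] (row B2 above).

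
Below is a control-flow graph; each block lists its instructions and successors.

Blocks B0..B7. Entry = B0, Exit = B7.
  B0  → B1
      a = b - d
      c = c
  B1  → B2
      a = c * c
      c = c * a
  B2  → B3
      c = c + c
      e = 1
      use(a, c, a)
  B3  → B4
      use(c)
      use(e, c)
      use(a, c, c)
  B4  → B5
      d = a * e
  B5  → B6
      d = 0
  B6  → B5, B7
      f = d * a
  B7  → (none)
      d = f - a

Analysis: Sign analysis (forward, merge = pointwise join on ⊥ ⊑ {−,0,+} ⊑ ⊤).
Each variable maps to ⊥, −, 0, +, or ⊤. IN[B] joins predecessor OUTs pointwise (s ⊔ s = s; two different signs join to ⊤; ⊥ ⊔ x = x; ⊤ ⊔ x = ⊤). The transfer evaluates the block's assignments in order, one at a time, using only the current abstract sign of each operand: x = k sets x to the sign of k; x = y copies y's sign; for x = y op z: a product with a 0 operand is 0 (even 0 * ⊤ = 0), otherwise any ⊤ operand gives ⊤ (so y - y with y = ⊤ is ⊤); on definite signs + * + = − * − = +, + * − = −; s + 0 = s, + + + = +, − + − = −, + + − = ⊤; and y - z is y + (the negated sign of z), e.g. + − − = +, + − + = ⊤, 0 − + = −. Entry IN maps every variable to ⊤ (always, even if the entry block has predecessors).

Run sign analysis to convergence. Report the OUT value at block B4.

Per-block solution:
  B0:   IN=(all ⊤)   OUT=(all ⊤)
  B1:   IN=(all ⊤)   OUT=(all ⊤)
  B2:   IN=(all ⊤)   OUT={e:+; rest ⊤}
  B3:   IN={e:+; rest ⊤}   OUT={e:+; rest ⊤}
  B4:   IN={e:+; rest ⊤}   OUT={e:+; rest ⊤}
  B5:   IN={e:+; rest ⊤}   OUT={d:0, e:+; rest ⊤}
  B6:   IN={d:0, e:+; rest ⊤}   OUT={d:0, e:+, f:0; rest ⊤}
  B7:   IN={d:0, e:+, f:0; rest ⊤}   OUT={e:+, f:0; rest ⊤}

Merge at B4: IN[B4] = OUT[B3] = {a: ⊤, b: ⊤, c: ⊤, d: ⊤, e: +, f: ⊤}
Applying B4's transfer function to that IN value gives OUT[B4] (row B4 above).

Answer: {a: ⊤, b: ⊤, c: ⊤, d: ⊤, e: +, f: ⊤}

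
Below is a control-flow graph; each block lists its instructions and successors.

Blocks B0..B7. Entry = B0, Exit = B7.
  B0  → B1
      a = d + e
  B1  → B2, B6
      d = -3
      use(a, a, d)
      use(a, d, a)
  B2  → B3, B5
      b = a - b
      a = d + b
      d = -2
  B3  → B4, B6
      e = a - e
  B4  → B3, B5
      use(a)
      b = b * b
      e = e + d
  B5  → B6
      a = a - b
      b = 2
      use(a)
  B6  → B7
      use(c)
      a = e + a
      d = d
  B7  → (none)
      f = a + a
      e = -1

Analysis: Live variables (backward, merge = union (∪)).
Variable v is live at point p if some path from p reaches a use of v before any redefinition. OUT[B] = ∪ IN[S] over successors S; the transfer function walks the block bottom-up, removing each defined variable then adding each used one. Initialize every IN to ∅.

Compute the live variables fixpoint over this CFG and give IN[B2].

Converged values:
  B0: | IN={b, c, d, e} | OUT={a, b, c, e}
  B1: | IN={a, b, c, e} | OUT={a, b, c, d, e}
  B2: | IN={a, b, c, d, e} | OUT={a, b, c, d, e}
  B3: | IN={a, b, c, d, e} | OUT={a, b, c, d, e}
  B4: | IN={a, b, c, d, e} | OUT={a, b, c, d, e}
  B5: | IN={a, b, c, d, e} | OUT={a, c, d, e}
  B6: | IN={a, c, d, e} | OUT={a}
  B7: | IN={a} | OUT={}

Merge at B2: OUT[B2] = IN[B3] ⊔ IN[B5] = {a, b, c, d, e}
Applying B2's transfer function to that OUT value gives IN[B2] (row B2 above).

Answer: {a, b, c, d, e}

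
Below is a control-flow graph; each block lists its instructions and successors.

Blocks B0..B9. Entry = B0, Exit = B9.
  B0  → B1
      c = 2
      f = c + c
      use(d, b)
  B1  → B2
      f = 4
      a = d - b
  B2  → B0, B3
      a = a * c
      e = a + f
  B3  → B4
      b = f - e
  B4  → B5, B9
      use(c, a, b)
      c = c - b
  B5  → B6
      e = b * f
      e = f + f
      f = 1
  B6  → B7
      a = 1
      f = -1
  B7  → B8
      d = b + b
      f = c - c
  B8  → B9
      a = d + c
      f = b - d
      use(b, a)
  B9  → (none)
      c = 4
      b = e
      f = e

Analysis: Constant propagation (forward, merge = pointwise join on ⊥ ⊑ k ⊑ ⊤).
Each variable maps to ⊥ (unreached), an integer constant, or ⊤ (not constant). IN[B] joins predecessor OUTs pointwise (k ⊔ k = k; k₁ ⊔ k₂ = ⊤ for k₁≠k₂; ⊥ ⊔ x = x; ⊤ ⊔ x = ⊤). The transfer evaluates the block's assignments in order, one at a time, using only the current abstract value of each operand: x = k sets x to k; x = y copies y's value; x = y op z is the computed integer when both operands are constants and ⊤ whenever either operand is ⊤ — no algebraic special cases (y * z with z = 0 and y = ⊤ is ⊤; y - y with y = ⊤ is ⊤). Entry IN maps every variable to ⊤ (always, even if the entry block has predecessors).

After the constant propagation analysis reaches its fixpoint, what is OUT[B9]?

Per-block solution:
  B0:  IN=(all ⊤)  OUT={c:2, f:4; rest ⊤}
  B1:  IN={c:2, f:4; rest ⊤}  OUT={c:2, f:4; rest ⊤}
  B2:  IN={c:2, f:4; rest ⊤}  OUT={c:2, f:4; rest ⊤}
  B3:  IN={c:2, f:4; rest ⊤}  OUT={c:2, f:4; rest ⊤}
  B4:  IN={c:2, f:4; rest ⊤}  OUT={f:4; rest ⊤}
  B5:  IN={f:4; rest ⊤}  OUT={e:8, f:1; rest ⊤}
  B6:  IN={e:8, f:1; rest ⊤}  OUT={a:1, e:8, f:-1; rest ⊤}
  B7:  IN={a:1, e:8, f:-1; rest ⊤}  OUT={a:1, e:8; rest ⊤}
  B8:  IN={a:1, e:8; rest ⊤}  OUT={e:8; rest ⊤}
  B9:  IN=(all ⊤)  OUT={c:4; rest ⊤}

Merge at B9: IN[B9] = OUT[B4] ⊔ OUT[B8] = {a: ⊤, b: ⊤, c: ⊤, d: ⊤, e: ⊤, f: ⊤}
Applying B9's transfer function to that IN value gives OUT[B9] (row B9 above).

Answer: {a: ⊤, b: ⊤, c: 4, d: ⊤, e: ⊤, f: ⊤}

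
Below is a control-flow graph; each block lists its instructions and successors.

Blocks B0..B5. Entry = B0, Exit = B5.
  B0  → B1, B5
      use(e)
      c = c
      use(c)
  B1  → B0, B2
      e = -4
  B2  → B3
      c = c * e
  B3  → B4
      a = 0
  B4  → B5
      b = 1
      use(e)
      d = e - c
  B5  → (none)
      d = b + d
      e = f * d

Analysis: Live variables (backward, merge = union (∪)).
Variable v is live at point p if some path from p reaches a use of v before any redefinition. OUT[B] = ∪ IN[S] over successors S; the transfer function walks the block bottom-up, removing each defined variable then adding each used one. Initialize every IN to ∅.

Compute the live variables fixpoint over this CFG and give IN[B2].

Fixpoint table:
  B0:   IN={b, c, d, e, f}   OUT={b, c, d, f}
  B1:   IN={b, c, d, f}   OUT={b, c, d, e, f}
  B2:   IN={c, e, f}   OUT={c, e, f}
  B3:   IN={c, e, f}   OUT={c, e, f}
  B4:   IN={c, e, f}   OUT={b, d, f}
  B5:   IN={b, d, f}   OUT={}

Merge at B2: OUT[B2] = IN[B3] = {c, e, f}
Applying B2's transfer function to that OUT value gives IN[B2] (row B2 above).

Answer: {c, e, f}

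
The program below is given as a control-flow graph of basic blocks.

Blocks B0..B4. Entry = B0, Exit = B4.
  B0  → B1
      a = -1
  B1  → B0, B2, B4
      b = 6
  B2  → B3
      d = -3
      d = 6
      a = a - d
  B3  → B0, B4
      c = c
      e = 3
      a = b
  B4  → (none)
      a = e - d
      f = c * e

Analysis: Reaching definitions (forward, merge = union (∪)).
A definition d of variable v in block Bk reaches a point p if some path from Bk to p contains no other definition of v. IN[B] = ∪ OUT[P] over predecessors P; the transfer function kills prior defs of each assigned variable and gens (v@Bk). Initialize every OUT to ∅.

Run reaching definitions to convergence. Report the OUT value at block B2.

Fixpoint table:
  B0:   IN={a@B0, a@B3, b@B1, c@B3, d@B2, e@B3}   OUT={a@B0, b@B1, c@B3, d@B2, e@B3}
  B1:   IN={a@B0, b@B1, c@B3, d@B2, e@B3}   OUT={a@B0, b@B1, c@B3, d@B2, e@B3}
  B2:   IN={a@B0, b@B1, c@B3, d@B2, e@B3}   OUT={a@B2, b@B1, c@B3, d@B2, e@B3}
  B3:   IN={a@B2, b@B1, c@B3, d@B2, e@B3}   OUT={a@B3, b@B1, c@B3, d@B2, e@B3}
  B4:   IN={a@B0, a@B3, b@B1, c@B3, d@B2, e@B3}   OUT={a@B4, b@B1, c@B3, d@B2, e@B3, f@B4}

Merge at B2: IN[B2] = OUT[B1] = {a@B0, b@B1, c@B3, d@B2, e@B3}
Applying B2's transfer function to that IN value gives OUT[B2] (row B2 above).

Answer: {a@B2, b@B1, c@B3, d@B2, e@B3}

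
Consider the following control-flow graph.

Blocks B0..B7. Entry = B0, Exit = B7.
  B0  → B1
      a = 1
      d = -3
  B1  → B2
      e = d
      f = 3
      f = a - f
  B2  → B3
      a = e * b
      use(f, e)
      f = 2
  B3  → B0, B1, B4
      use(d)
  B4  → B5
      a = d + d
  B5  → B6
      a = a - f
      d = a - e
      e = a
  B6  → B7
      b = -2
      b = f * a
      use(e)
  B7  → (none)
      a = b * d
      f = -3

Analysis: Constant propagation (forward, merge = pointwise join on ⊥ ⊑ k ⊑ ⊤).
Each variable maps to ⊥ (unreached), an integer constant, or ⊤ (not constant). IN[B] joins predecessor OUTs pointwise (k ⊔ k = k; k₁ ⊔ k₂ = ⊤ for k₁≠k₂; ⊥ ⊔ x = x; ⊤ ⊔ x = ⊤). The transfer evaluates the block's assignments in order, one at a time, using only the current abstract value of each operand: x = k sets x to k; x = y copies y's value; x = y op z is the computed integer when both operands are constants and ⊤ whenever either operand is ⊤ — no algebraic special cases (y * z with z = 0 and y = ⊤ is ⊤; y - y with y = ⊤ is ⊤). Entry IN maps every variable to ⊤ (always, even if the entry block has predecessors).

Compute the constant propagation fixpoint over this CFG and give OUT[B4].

Answer: {a: -6, b: ⊤, c: ⊤, d: -3, e: -3, f: 2}

Derivation:
Fixpoint table:
  B0:   IN=(all ⊤)   OUT={a:1, d:-3; rest ⊤}
  B1:   IN={d:-3; rest ⊤}   OUT={d:-3, e:-3; rest ⊤}
  B2:   IN={d:-3, e:-3; rest ⊤}   OUT={d:-3, e:-3, f:2; rest ⊤}
  B3:   IN={d:-3, e:-3, f:2; rest ⊤}   OUT={d:-3, e:-3, f:2; rest ⊤}
  B4:   IN={d:-3, e:-3, f:2; rest ⊤}   OUT={a:-6, d:-3, e:-3, f:2; rest ⊤}
  B5:   IN={a:-6, d:-3, e:-3, f:2; rest ⊤}   OUT={a:-8, d:-5, e:-8, f:2; rest ⊤}
  B6:   IN={a:-8, d:-5, e:-8, f:2; rest ⊤}   OUT={a:-8, b:-16, d:-5, e:-8, f:2; rest ⊤}
  B7:   IN={a:-8, b:-16, d:-5, e:-8, f:2; rest ⊤}   OUT={a:80, b:-16, d:-5, e:-8, f:-3; rest ⊤}

Merge at B4: IN[B4] = OUT[B3] = {a: ⊤, b: ⊤, c: ⊤, d: -3, e: -3, f: 2}
Applying B4's transfer function to that IN value gives OUT[B4] (row B4 above).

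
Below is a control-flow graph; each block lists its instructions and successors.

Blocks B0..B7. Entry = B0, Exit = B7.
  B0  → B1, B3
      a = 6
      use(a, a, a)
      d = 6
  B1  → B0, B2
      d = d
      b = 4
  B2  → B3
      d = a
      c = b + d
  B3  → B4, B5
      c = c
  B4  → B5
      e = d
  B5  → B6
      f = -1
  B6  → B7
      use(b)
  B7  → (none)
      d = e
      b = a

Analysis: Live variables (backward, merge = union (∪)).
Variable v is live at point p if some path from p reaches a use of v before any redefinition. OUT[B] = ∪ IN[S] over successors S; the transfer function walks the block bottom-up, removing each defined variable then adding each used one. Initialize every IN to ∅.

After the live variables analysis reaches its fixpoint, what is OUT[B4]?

Answer: {a, b, e}

Trace:
Converged values:
  B0:  IN={b, c, e}  OUT={a, b, c, d, e}
  B1:  IN={a, c, d, e}  OUT={a, b, c, e}
  B2:  IN={a, b, e}  OUT={a, b, c, d, e}
  B3:  IN={a, b, c, d, e}  OUT={a, b, d, e}
  B4:  IN={a, b, d}  OUT={a, b, e}
  B5:  IN={a, b, e}  OUT={a, b, e}
  B6:  IN={a, b, e}  OUT={a, e}
  B7:  IN={a, e}  OUT={}

Merge at B4: OUT[B4] = IN[B5] = {a, b, e}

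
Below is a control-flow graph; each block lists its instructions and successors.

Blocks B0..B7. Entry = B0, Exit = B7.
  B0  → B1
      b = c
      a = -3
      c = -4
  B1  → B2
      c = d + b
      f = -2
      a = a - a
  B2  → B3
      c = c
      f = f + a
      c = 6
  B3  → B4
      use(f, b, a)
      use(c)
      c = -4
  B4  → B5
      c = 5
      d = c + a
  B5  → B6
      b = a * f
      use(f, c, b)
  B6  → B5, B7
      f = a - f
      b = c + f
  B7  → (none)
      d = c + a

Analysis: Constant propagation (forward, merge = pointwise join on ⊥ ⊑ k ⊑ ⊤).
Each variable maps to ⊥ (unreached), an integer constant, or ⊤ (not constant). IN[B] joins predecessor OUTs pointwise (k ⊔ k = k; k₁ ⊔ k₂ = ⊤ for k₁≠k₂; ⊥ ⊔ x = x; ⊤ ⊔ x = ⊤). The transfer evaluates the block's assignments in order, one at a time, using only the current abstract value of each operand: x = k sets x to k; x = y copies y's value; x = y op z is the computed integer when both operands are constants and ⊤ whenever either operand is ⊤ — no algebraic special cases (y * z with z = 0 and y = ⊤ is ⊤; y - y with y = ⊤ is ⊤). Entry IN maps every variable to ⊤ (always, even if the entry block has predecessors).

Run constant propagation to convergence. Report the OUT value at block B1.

Per-block solution:
  B0:   IN=(all ⊤)   OUT={a:-3, c:-4; rest ⊤}
  B1:   IN={a:-3, c:-4; rest ⊤}   OUT={a:0, f:-2; rest ⊤}
  B2:   IN={a:0, f:-2; rest ⊤}   OUT={a:0, c:6, f:-2; rest ⊤}
  B3:   IN={a:0, c:6, f:-2; rest ⊤}   OUT={a:0, c:-4, f:-2; rest ⊤}
  B4:   IN={a:0, c:-4, f:-2; rest ⊤}   OUT={a:0, c:5, d:5, f:-2; rest ⊤}
  B5:   IN={a:0, c:5, d:5; rest ⊤}   OUT={a:0, c:5, d:5; rest ⊤}
  B6:   IN={a:0, c:5, d:5; rest ⊤}   OUT={a:0, c:5, d:5; rest ⊤}
  B7:   IN={a:0, c:5, d:5; rest ⊤}   OUT={a:0, c:5, d:5; rest ⊤}

Merge at B1: IN[B1] = OUT[B0] = {a: -3, b: ⊤, c: -4, d: ⊤, e: ⊤, f: ⊤}
Applying B1's transfer function to that IN value gives OUT[B1] (row B1 above).

Answer: {a: 0, b: ⊤, c: ⊤, d: ⊤, e: ⊤, f: -2}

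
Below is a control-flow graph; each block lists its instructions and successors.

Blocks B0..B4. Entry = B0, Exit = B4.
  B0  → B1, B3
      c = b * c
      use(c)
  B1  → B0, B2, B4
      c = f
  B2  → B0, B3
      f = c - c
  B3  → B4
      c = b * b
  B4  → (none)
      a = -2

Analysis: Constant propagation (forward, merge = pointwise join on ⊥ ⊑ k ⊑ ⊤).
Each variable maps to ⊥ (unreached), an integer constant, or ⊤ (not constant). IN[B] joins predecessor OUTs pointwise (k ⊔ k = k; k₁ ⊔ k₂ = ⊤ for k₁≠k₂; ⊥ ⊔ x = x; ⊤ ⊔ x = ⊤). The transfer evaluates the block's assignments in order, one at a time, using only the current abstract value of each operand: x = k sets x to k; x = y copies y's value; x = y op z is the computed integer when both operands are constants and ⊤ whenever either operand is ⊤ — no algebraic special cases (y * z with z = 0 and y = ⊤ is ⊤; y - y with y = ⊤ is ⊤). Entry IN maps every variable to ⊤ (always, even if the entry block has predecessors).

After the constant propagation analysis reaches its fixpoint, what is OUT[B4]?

Answer: {a: -2, b: ⊤, c: ⊤, d: ⊤, e: ⊤, f: ⊤}

Derivation:
Fixpoint table:
  B0: | IN=(all ⊤) | OUT=(all ⊤)
  B1: | IN=(all ⊤) | OUT=(all ⊤)
  B2: | IN=(all ⊤) | OUT=(all ⊤)
  B3: | IN=(all ⊤) | OUT=(all ⊤)
  B4: | IN=(all ⊤) | OUT={a:-2; rest ⊤}

Merge at B4: IN[B4] = OUT[B1] ⊔ OUT[B3] = {a: ⊤, b: ⊤, c: ⊤, d: ⊤, e: ⊤, f: ⊤}
Applying B4's transfer function to that IN value gives OUT[B4] (row B4 above).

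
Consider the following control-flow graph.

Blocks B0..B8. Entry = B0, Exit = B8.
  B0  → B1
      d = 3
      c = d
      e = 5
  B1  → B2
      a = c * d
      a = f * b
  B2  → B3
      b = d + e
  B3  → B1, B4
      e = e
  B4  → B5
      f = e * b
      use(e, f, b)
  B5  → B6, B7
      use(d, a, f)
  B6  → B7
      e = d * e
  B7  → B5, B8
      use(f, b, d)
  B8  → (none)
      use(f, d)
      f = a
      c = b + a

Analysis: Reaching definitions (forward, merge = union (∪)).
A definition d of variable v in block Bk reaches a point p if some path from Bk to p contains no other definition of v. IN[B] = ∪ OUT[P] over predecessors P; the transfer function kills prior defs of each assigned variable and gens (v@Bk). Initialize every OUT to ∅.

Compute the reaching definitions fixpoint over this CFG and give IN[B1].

Answer: {a@B1, b@B2, c@B0, d@B0, e@B0, e@B3}

Trace:
Converged values:
  B0:  IN={}  OUT={c@B0, d@B0, e@B0}
  B1:  IN={a@B1, b@B2, c@B0, d@B0, e@B0, e@B3}  OUT={a@B1, b@B2, c@B0, d@B0, e@B0, e@B3}
  B2:  IN={a@B1, b@B2, c@B0, d@B0, e@B0, e@B3}  OUT={a@B1, b@B2, c@B0, d@B0, e@B0, e@B3}
  B3:  IN={a@B1, b@B2, c@B0, d@B0, e@B0, e@B3}  OUT={a@B1, b@B2, c@B0, d@B0, e@B3}
  B4:  IN={a@B1, b@B2, c@B0, d@B0, e@B3}  OUT={a@B1, b@B2, c@B0, d@B0, e@B3, f@B4}
  B5:  IN={a@B1, b@B2, c@B0, d@B0, e@B3, e@B6, f@B4}  OUT={a@B1, b@B2, c@B0, d@B0, e@B3, e@B6, f@B4}
  B6:  IN={a@B1, b@B2, c@B0, d@B0, e@B3, e@B6, f@B4}  OUT={a@B1, b@B2, c@B0, d@B0, e@B6, f@B4}
  B7:  IN={a@B1, b@B2, c@B0, d@B0, e@B3, e@B6, f@B4}  OUT={a@B1, b@B2, c@B0, d@B0, e@B3, e@B6, f@B4}
  B8:  IN={a@B1, b@B2, c@B0, d@B0, e@B3, e@B6, f@B4}  OUT={a@B1, b@B2, c@B8, d@B0, e@B3, e@B6, f@B8}

Merge at B1: IN[B1] = OUT[B0] ⊔ OUT[B3] = {a@B1, b@B2, c@B0, d@B0, e@B0, e@B3}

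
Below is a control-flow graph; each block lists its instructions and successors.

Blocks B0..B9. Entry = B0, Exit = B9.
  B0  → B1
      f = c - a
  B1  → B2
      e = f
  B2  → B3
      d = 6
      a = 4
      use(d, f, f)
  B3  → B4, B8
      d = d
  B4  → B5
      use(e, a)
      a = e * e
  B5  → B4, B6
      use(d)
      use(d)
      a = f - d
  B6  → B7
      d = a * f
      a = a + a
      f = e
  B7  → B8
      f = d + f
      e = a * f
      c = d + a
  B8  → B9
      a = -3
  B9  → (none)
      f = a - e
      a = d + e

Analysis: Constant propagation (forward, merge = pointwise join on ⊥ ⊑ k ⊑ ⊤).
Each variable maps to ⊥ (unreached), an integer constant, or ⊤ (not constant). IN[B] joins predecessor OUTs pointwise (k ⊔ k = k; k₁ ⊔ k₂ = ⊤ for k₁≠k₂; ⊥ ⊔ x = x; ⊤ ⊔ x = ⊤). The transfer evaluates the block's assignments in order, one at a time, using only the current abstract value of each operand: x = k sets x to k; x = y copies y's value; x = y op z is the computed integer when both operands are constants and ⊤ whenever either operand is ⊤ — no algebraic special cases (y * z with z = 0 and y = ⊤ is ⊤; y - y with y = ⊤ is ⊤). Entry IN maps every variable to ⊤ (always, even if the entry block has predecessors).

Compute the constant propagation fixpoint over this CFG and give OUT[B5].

Answer: {a: ⊤, b: ⊤, c: ⊤, d: 6, e: ⊤, f: ⊤}

Trace:
Per-block solution:
  B0: | IN=(all ⊤) | OUT=(all ⊤)
  B1: | IN=(all ⊤) | OUT=(all ⊤)
  B2: | IN=(all ⊤) | OUT={a:4, d:6; rest ⊤}
  B3: | IN={a:4, d:6; rest ⊤} | OUT={a:4, d:6; rest ⊤}
  B4: | IN={d:6; rest ⊤} | OUT={d:6; rest ⊤}
  B5: | IN={d:6; rest ⊤} | OUT={d:6; rest ⊤}
  B6: | IN={d:6; rest ⊤} | OUT=(all ⊤)
  B7: | IN=(all ⊤) | OUT=(all ⊤)
  B8: | IN=(all ⊤) | OUT={a:-3; rest ⊤}
  B9: | IN={a:-3; rest ⊤} | OUT=(all ⊤)

Merge at B5: IN[B5] = OUT[B4] = {a: ⊤, b: ⊤, c: ⊤, d: 6, e: ⊤, f: ⊤}
Applying B5's transfer function to that IN value gives OUT[B5] (row B5 above).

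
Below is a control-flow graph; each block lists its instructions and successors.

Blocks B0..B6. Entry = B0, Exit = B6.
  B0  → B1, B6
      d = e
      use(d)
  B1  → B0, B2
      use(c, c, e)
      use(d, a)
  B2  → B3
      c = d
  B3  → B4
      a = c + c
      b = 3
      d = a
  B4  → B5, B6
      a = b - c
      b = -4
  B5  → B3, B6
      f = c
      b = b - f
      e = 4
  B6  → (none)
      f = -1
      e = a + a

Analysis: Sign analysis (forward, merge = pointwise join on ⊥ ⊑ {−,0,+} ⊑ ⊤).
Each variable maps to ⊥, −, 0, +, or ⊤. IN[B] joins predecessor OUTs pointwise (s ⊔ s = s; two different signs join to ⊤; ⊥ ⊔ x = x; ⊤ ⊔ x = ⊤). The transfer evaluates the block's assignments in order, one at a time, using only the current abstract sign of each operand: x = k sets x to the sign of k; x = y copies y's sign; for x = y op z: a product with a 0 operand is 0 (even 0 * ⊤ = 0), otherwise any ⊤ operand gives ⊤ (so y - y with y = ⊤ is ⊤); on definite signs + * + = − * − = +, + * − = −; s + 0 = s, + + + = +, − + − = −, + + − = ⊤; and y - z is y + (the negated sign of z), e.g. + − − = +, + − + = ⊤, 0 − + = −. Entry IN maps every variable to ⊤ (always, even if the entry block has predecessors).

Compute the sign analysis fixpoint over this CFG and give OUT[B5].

Per-block solution:
  B0:   IN=(all ⊤)   OUT=(all ⊤)
  B1:   IN=(all ⊤)   OUT=(all ⊤)
  B2:   IN=(all ⊤)   OUT=(all ⊤)
  B3:   IN=(all ⊤)   OUT={b:+; rest ⊤}
  B4:   IN={b:+; rest ⊤}   OUT={b:-; rest ⊤}
  B5:   IN={b:-; rest ⊤}   OUT={e:+; rest ⊤}
  B6:   IN=(all ⊤)   OUT={f:-; rest ⊤}

Merge at B5: IN[B5] = OUT[B4] = {a: ⊤, b: -, c: ⊤, d: ⊤, e: ⊤, f: ⊤}
Applying B5's transfer function to that IN value gives OUT[B5] (row B5 above).

Answer: {a: ⊤, b: ⊤, c: ⊤, d: ⊤, e: +, f: ⊤}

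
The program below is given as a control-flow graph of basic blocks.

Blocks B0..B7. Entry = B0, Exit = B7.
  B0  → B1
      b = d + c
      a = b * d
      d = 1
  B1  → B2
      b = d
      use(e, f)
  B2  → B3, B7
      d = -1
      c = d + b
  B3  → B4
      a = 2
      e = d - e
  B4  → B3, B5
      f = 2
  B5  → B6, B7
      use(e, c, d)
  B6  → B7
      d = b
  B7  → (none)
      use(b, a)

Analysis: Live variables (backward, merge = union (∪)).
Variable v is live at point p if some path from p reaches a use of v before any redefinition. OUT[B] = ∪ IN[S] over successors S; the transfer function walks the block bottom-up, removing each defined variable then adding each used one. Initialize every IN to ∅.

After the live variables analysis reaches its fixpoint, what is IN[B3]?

Answer: {b, c, d, e}

Trace:
Fixpoint table:
  B0:   IN={c, d, e, f}   OUT={a, d, e, f}
  B1:   IN={a, d, e, f}   OUT={a, b, e}
  B2:   IN={a, b, e}   OUT={a, b, c, d, e}
  B3:   IN={b, c, d, e}   OUT={a, b, c, d, e}
  B4:   IN={a, b, c, d, e}   OUT={a, b, c, d, e}
  B5:   IN={a, b, c, d, e}   OUT={a, b}
  B6:   IN={a, b}   OUT={a, b}
  B7:   IN={a, b}   OUT={}

Merge at B3: OUT[B3] = IN[B4] = {a, b, c, d, e}
Applying B3's transfer function to that OUT value gives IN[B3] (row B3 above).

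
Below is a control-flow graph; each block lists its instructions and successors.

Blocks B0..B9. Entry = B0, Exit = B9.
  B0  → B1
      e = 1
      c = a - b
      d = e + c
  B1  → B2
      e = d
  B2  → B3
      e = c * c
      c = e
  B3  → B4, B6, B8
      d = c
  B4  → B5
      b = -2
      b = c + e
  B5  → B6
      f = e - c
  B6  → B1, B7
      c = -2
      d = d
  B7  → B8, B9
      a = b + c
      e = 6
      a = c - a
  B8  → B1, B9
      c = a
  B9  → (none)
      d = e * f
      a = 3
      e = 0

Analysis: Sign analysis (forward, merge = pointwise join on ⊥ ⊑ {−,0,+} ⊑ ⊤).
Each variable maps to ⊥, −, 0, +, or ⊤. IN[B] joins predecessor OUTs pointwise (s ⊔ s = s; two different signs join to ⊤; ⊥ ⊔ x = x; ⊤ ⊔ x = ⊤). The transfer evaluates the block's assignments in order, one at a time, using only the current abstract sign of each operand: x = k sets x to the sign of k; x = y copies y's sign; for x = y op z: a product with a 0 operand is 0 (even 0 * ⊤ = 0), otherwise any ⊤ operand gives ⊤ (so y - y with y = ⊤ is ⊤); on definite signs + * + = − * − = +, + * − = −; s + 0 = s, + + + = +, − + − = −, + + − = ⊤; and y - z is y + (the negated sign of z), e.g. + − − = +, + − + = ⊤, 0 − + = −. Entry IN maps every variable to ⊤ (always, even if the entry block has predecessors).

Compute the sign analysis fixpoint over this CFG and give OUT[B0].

Answer: {a: ⊤, b: ⊤, c: ⊤, d: ⊤, e: +, f: ⊤}

Derivation:
Per-block solution:
  B0:  IN=(all ⊤)  OUT={e:+; rest ⊤}
  B1:  IN=(all ⊤)  OUT=(all ⊤)
  B2:  IN=(all ⊤)  OUT=(all ⊤)
  B3:  IN=(all ⊤)  OUT=(all ⊤)
  B4:  IN=(all ⊤)  OUT=(all ⊤)
  B5:  IN=(all ⊤)  OUT=(all ⊤)
  B6:  IN=(all ⊤)  OUT={c:-; rest ⊤}
  B7:  IN={c:-; rest ⊤}  OUT={c:-, e:+; rest ⊤}
  B8:  IN=(all ⊤)  OUT=(all ⊤)
  B9:  IN=(all ⊤)  OUT={a:+, e:0; rest ⊤}

B0 is the boundary node: IN[B0] = {a: ⊤, b: ⊤, c: ⊤, d: ⊤, e: ⊤, f: ⊤}
Applying B0's transfer function to that IN value gives OUT[B0] (row B0 above).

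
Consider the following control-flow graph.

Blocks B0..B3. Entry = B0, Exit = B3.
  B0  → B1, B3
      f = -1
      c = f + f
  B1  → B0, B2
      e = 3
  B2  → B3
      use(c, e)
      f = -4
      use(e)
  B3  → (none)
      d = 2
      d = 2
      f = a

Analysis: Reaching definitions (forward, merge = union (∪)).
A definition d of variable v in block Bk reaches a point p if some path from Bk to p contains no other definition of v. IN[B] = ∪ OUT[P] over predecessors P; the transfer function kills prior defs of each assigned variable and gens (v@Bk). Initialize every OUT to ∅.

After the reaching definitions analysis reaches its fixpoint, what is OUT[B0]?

Answer: {c@B0, e@B1, f@B0}

Working:
Per-block solution:
  B0: | IN={c@B0, e@B1, f@B0} | OUT={c@B0, e@B1, f@B0}
  B1: | IN={c@B0, e@B1, f@B0} | OUT={c@B0, e@B1, f@B0}
  B2: | IN={c@B0, e@B1, f@B0} | OUT={c@B0, e@B1, f@B2}
  B3: | IN={c@B0, e@B1, f@B0, f@B2} | OUT={c@B0, d@B3, e@B1, f@B3}

Merge at B0 (entry node, so the boundary value {} is joined with the incoming edge(s)): IN[B0] = {} ⊔ OUT[B1] = {c@B0, e@B1, f@B0}
Applying B0's transfer function to that IN value gives OUT[B0] (row B0 above).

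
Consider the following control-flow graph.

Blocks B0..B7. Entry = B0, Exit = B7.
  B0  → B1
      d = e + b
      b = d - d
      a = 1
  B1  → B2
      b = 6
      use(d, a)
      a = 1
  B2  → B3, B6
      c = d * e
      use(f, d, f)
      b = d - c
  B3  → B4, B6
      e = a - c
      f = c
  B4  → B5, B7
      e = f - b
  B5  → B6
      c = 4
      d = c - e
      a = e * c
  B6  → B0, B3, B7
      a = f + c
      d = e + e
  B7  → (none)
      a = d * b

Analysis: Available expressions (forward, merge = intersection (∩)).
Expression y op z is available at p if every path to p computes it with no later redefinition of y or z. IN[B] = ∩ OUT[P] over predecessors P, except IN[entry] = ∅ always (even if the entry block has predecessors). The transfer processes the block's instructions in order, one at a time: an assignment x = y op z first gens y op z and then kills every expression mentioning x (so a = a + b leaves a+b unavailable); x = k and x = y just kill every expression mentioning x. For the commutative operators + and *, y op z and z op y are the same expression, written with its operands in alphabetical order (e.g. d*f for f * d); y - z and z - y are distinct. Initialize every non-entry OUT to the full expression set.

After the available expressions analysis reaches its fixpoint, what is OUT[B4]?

Converged values:
  B0:   IN={}   OUT={d-d}
  B1:   IN={d-d}   OUT={d-d}
  B2:   IN={d-d}   OUT={d*e, d-c, d-d}
  B3:   IN={}   OUT={a-c}
  B4:   IN={a-c}   OUT={a-c, f-b}
  B5:   IN={a-c, f-b}   OUT={c*e, c-e, f-b}
  B6:   IN={}   OUT={c+f, e+e}
  B7:   IN={}   OUT={b*d}

Merge at B4: IN[B4] = OUT[B3] = {a-c}
Applying B4's transfer function to that IN value gives OUT[B4] (row B4 above).

Answer: {a-c, f-b}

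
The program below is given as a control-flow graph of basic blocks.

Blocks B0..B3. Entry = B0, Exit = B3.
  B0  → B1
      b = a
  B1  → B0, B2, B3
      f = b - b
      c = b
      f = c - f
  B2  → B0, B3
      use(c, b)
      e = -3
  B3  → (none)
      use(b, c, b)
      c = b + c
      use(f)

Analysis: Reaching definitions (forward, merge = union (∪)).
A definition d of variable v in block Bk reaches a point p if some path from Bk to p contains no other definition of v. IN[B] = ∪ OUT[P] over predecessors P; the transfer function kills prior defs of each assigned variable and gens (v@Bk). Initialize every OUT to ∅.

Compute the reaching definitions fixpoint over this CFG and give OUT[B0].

Answer: {b@B0, c@B1, e@B2, f@B1}

Derivation:
Converged values:
  B0:   IN={b@B0, c@B1, e@B2, f@B1}   OUT={b@B0, c@B1, e@B2, f@B1}
  B1:   IN={b@B0, c@B1, e@B2, f@B1}   OUT={b@B0, c@B1, e@B2, f@B1}
  B2:   IN={b@B0, c@B1, e@B2, f@B1}   OUT={b@B0, c@B1, e@B2, f@B1}
  B3:   IN={b@B0, c@B1, e@B2, f@B1}   OUT={b@B0, c@B3, e@B2, f@B1}

Merge at B0 (entry node, so the boundary value {} is joined with the incoming edge(s)): IN[B0] = {} ⊔ OUT[B1] ⊔ OUT[B2] = {b@B0, c@B1, e@B2, f@B1}
Applying B0's transfer function to that IN value gives OUT[B0] (row B0 above).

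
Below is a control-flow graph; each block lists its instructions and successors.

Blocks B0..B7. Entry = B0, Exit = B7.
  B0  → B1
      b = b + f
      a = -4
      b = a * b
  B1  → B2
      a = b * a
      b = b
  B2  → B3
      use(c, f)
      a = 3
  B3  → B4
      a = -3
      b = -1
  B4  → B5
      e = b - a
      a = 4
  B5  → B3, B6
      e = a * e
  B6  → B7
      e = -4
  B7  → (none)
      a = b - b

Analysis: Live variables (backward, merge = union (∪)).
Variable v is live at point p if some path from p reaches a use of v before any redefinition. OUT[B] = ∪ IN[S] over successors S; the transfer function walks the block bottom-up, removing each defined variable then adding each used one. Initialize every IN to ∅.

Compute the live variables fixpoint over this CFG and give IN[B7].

Per-block solution:
  B0:   IN={b, c, f}   OUT={a, b, c, f}
  B1:   IN={a, b, c, f}   OUT={c, f}
  B2:   IN={c, f}   OUT={}
  B3:   IN={}   OUT={a, b}
  B4:   IN={a, b}   OUT={a, b, e}
  B5:   IN={a, b, e}   OUT={b}
  B6:   IN={b}   OUT={b}
  B7:   IN={b}   OUT={}

B7 is the boundary node: OUT[B7] = {}
Applying B7's transfer function to that OUT value gives IN[B7] (row B7 above).

Answer: {b}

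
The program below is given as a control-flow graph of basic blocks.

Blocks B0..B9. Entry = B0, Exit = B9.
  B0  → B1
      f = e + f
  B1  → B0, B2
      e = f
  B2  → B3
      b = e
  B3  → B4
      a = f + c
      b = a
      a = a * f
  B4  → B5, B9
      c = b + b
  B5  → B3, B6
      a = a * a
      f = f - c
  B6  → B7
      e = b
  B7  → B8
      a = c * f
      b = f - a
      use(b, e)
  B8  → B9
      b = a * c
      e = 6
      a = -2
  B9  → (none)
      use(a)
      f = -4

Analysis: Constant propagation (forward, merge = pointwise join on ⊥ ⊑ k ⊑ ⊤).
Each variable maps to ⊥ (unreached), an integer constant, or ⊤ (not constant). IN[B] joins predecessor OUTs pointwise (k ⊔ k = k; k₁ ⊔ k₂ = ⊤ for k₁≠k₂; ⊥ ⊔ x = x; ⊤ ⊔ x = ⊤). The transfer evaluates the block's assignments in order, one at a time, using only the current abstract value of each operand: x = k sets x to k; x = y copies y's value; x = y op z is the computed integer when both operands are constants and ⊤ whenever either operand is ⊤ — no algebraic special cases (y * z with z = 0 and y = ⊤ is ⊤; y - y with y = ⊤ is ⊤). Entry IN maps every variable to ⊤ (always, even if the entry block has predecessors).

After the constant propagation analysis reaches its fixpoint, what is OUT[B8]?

Answer: {a: -2, b: ⊤, c: ⊤, d: ⊤, e: 6, f: ⊤}

Trace:
Fixpoint table:
  B0:  IN=(all ⊤)  OUT=(all ⊤)
  B1:  IN=(all ⊤)  OUT=(all ⊤)
  B2:  IN=(all ⊤)  OUT=(all ⊤)
  B3:  IN=(all ⊤)  OUT=(all ⊤)
  B4:  IN=(all ⊤)  OUT=(all ⊤)
  B5:  IN=(all ⊤)  OUT=(all ⊤)
  B6:  IN=(all ⊤)  OUT=(all ⊤)
  B7:  IN=(all ⊤)  OUT=(all ⊤)
  B8:  IN=(all ⊤)  OUT={a:-2, e:6; rest ⊤}
  B9:  IN=(all ⊤)  OUT={f:-4; rest ⊤}

Merge at B8: IN[B8] = OUT[B7] = {a: ⊤, b: ⊤, c: ⊤, d: ⊤, e: ⊤, f: ⊤}
Applying B8's transfer function to that IN value gives OUT[B8] (row B8 above).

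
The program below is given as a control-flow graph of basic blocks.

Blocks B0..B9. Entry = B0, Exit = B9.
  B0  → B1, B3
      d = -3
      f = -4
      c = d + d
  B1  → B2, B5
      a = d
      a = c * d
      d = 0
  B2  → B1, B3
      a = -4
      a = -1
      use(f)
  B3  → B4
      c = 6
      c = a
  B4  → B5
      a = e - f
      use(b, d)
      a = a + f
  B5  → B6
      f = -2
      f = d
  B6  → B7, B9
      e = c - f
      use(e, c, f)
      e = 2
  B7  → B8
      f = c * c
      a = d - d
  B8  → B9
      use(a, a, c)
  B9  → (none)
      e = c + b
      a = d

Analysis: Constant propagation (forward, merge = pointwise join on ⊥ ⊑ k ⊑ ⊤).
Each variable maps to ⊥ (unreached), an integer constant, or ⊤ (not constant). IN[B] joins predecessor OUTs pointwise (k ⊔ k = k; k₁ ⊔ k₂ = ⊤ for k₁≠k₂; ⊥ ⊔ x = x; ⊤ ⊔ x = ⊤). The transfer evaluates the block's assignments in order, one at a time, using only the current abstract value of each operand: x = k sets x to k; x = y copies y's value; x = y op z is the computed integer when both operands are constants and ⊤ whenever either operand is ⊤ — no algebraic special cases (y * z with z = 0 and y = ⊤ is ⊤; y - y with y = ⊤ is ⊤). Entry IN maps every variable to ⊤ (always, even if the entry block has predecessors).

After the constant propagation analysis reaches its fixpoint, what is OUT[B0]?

Converged values:
  B0:   IN=(all ⊤)   OUT={c:-6, d:-3, f:-4; rest ⊤}
  B1:   IN={c:-6, f:-4; rest ⊤}   OUT={c:-6, d:0, f:-4; rest ⊤}
  B2:   IN={c:-6, d:0, f:-4; rest ⊤}   OUT={a:-1, c:-6, d:0, f:-4; rest ⊤}
  B3:   IN={c:-6, f:-4; rest ⊤}   OUT={f:-4; rest ⊤}
  B4:   IN={f:-4; rest ⊤}   OUT={f:-4; rest ⊤}
  B5:   IN={f:-4; rest ⊤}   OUT=(all ⊤)
  B6:   IN=(all ⊤)   OUT={e:2; rest ⊤}
  B7:   IN={e:2; rest ⊤}   OUT={e:2; rest ⊤}
  B8:   IN={e:2; rest ⊤}   OUT={e:2; rest ⊤}
  B9:   IN={e:2; rest ⊤}   OUT=(all ⊤)

B0 is the boundary node: IN[B0] = {a: ⊤, b: ⊤, c: ⊤, d: ⊤, e: ⊤, f: ⊤}
Applying B0's transfer function to that IN value gives OUT[B0] (row B0 above).

Answer: {a: ⊤, b: ⊤, c: -6, d: -3, e: ⊤, f: -4}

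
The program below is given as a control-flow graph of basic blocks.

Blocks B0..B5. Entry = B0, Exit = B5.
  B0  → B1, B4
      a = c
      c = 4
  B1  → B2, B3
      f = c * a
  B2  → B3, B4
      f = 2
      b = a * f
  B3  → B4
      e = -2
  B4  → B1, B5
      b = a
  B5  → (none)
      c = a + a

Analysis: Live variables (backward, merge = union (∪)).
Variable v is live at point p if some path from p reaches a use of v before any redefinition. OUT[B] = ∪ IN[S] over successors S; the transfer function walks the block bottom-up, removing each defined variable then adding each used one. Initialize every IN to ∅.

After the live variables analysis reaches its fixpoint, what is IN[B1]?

Fixpoint table:
  B0:   IN={c}   OUT={a, c}
  B1:   IN={a, c}   OUT={a, c}
  B2:   IN={a, c}   OUT={a, c}
  B3:   IN={a, c}   OUT={a, c}
  B4:   IN={a, c}   OUT={a, c}
  B5:   IN={a}   OUT={}

Merge at B1: OUT[B1] = IN[B2] ⊔ IN[B3] = {a, c}
Applying B1's transfer function to that OUT value gives IN[B1] (row B1 above).

Answer: {a, c}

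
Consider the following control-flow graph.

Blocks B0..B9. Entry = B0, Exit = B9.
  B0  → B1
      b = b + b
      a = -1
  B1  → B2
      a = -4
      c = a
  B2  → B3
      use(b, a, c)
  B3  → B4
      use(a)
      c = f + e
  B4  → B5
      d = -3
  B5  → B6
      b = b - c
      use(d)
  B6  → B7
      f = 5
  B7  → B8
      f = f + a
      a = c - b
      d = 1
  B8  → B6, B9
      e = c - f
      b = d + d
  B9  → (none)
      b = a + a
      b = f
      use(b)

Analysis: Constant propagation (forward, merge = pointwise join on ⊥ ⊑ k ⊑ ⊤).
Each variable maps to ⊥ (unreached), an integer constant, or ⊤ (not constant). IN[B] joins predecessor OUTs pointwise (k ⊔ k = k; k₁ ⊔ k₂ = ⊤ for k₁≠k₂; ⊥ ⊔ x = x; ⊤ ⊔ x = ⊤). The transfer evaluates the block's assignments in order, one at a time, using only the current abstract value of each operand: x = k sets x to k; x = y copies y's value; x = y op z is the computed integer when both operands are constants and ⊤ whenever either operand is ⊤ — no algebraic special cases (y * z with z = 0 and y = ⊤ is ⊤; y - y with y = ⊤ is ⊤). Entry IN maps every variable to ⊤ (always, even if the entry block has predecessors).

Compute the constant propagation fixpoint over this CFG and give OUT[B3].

Answer: {a: -4, b: ⊤, c: ⊤, d: ⊤, e: ⊤, f: ⊤}

Derivation:
Fixpoint table:
  B0:   IN=(all ⊤)   OUT={a:-1; rest ⊤}
  B1:   IN={a:-1; rest ⊤}   OUT={a:-4, c:-4; rest ⊤}
  B2:   IN={a:-4, c:-4; rest ⊤}   OUT={a:-4, c:-4; rest ⊤}
  B3:   IN={a:-4, c:-4; rest ⊤}   OUT={a:-4; rest ⊤}
  B4:   IN={a:-4; rest ⊤}   OUT={a:-4, d:-3; rest ⊤}
  B5:   IN={a:-4, d:-3; rest ⊤}   OUT={a:-4, d:-3; rest ⊤}
  B6:   IN=(all ⊤)   OUT={f:5; rest ⊤}
  B7:   IN={f:5; rest ⊤}   OUT={d:1; rest ⊤}
  B8:   IN={d:1; rest ⊤}   OUT={b:2, d:1; rest ⊤}
  B9:   IN={b:2, d:1; rest ⊤}   OUT={d:1; rest ⊤}

Merge at B3: IN[B3] = OUT[B2] = {a: -4, b: ⊤, c: -4, d: ⊤, e: ⊤, f: ⊤}
Applying B3's transfer function to that IN value gives OUT[B3] (row B3 above).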